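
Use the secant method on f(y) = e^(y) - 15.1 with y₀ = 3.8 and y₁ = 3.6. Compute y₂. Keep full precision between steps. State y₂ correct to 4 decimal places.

3.0694

Secant update: y_(k+1) = y_k − f(y_k)·(y_k − y_(k-1))/(f(y_k) − f(y_(k-1))).
f(y_0) = 29.601184, f(y_1) = 21.498234
y_2 = 3.600000 - (21.498234)·(3.600000 - 3.800000)/(21.498234 - (29.601184)) = 3.069373; f(y_2) = 6.428393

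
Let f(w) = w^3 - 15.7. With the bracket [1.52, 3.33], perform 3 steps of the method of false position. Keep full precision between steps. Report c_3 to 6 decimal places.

2.478651

f(1.520000) = -12.188192, f(3.330000) = 21.226037
step 1: c = 2.180217, f(c) = -5.336680 < 0 → new bracket [2.180217, 3.330000]
step 2: c = 2.411218, f(c) = -1.681245 < 0 → new bracket [2.411218, 3.330000]
step 3: c = 2.478651, f(c) = -0.471892 < 0 → new bracket [2.478651, 3.330000]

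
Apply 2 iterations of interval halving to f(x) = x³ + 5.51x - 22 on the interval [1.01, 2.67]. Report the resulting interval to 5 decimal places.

[1.84000, 2.25500]

f(1.010000) = -15.404599, f(2.670000) = 11.745863 (opposite signs)
step 1: m = 1.840000, f(m) = -5.632096 < 0 → root in [1.840000, 2.670000]
step 2: m = 2.255000, f(m) = 1.891781 > 0 → root in [1.840000, 2.255000]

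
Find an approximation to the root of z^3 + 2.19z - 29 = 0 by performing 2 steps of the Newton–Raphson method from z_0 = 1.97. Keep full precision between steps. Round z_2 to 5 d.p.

f'(z) = 3z^2 + 2.19
z_0 = 1.970000: f = -17.040327, f' = 13.832700 → z_1 = 1.970000 - (-17.040327)/(13.832700) = 3.201887
z_1 = 3.201887: f = 10.838144, f' = 32.946246 → z_2 = 3.201887 - (10.838144)/(32.946246) = 2.872923

2.87292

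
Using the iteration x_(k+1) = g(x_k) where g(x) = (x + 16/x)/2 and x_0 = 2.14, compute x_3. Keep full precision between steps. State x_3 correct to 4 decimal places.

4.0006

x_1 = g(2.140000) = 4.808318
x_2 = g(4.808318) = 4.067942
x_3 = g(4.067942) = 4.000567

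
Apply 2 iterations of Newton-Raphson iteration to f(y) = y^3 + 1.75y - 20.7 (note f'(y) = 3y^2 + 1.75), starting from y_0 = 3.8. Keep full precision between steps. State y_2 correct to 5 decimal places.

y_0 = 3.800000: f = 40.822000, f' = 45.070000 → y_1 = 3.800000 - (40.822000)/(45.070000) = 2.894253
y_1 = 2.894253: f = 8.609243, f' = 26.880108 → y_2 = 2.894253 - (8.609243)/(26.880108) = 2.573970

2.57397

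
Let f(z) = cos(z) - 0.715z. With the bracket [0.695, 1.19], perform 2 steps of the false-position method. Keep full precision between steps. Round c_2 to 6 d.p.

False-position update: c = (a·f(b) − b·f(a))/(f(b) − f(a)); replace the endpoint whose sign matches f(c).
f(0.695000) = 0.271129, f(1.190000) = -0.479190
step 1: c = 0.873869, f(c) = 0.017048 > 0 → new bracket [0.873869, 1.190000]
step 2: c = 0.884730, f(c) = 0.000917 > 0 → new bracket [0.884730, 1.190000]

0.884730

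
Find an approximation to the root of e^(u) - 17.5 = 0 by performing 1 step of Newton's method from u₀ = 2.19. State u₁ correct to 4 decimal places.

f'(u) = e^(u)
u_0 = 2.190000: f = -8.564787, f' = 8.935213 → u_1 = 2.190000 - (-8.564787)/(8.935213) = 3.148543

3.1485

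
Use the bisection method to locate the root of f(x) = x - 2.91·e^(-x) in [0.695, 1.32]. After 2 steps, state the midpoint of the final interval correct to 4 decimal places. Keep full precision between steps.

1.0856

f(0.695000) = -0.757307, f(1.320000) = 0.542636 (opposite signs)
step 1: m = 1.007500, f(m) = -0.055030 < 0 → root in [1.007500, 1.320000]
step 2: m = 1.163750, f(m) = 0.254920 > 0 → root in [1.007500, 1.163750]
Midpoint of [1.007500, 1.163750] = 1.085625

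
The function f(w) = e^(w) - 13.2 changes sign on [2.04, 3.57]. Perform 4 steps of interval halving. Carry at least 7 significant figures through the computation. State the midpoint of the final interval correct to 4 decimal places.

f(2.040000) = -5.509391, f(3.570000) = 22.316593 (opposite signs)
step 1: m = 2.805000, f(m) = 3.327076 > 0 → root in [2.040000, 2.805000]
step 2: m = 2.422500, f(m) = -1.925991 < 0 → root in [2.422500, 2.805000]
step 3: m = 2.613750, f(m) = 0.450143 > 0 → root in [2.422500, 2.613750]
step 4: m = 2.518125, f(m) = -0.794685 < 0 → root in [2.518125, 2.613750]
Midpoint of [2.518125, 2.613750] = 2.565937

2.5659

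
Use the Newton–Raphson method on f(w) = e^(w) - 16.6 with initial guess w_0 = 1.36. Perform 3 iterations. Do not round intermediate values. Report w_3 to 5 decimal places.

3.16136

f'(w) = e^(w)
w_0 = 1.360000: f = -12.703807, f' = 3.896193 → w_1 = 1.360000 - (-12.703807)/(3.896193) = 4.620569
w_1 = 4.620569: f = 84.951788, f' = 101.551788 → w_2 = 4.620569 - (84.951788)/(101.551788) = 3.784032
w_2 = 3.784032: f = 27.393077, f' = 43.993077 → w_3 = 3.784032 - (27.393077)/(43.993077) = 3.161364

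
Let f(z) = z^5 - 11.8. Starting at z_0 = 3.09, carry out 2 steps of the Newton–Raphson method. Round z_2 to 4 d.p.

f'(z) = 5z^4
z_0 = 3.090000: f = 269.903600, f' = 455.831068 → z_1 = 3.090000 - (269.903600)/(455.831068) = 2.497887
z_1 = 2.497887: f = 85.444210, f' = 194.652957 → z_2 = 2.497887 - (85.444210)/(194.652957) = 2.058930

2.0589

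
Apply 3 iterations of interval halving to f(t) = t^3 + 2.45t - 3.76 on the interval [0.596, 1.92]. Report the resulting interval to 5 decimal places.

f(0.596000) = -2.088091, f(1.920000) = 8.021888 (opposite signs)
step 1: m = 1.258000, f(m) = 1.312966 > 0 → root in [0.596000, 1.258000]
step 2: m = 0.927000, f(m) = -0.692252 < 0 → root in [0.927000, 1.258000]
step 3: m = 1.092500, f(m) = 0.220585 > 0 → root in [0.927000, 1.092500]

[0.92700, 1.09250]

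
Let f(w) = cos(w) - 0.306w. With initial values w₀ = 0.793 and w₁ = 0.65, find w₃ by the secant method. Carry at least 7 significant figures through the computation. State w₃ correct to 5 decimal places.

1.18718

f(w_0) = 0.459053, f(w_1) = 0.597184
w_2 = 0.650000 - (0.597184)·(0.650000 - 0.793000)/(0.597184 - (0.459053)) = 1.268235; f(w_2) = -0.090114
w_3 = 1.268235 - (-0.090114)·(1.268235 - 0.650000)/(-0.090114 - (0.597184)) = 1.187176; f(w_3) = 0.011004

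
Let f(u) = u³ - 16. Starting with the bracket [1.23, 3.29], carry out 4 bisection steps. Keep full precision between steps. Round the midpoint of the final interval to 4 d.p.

2.5819

f(1.230000) = -14.139133, f(3.290000) = 19.611289 (opposite signs)
step 1: m = 2.260000, f(m) = -4.456824 < 0 → root in [2.260000, 3.290000]
step 2: m = 2.775000, f(m) = 5.369234 > 0 → root in [2.260000, 2.775000]
step 3: m = 2.517500, f(m) = -0.044573 < 0 → root in [2.517500, 2.775000]
step 4: m = 2.646250, f(m) = 2.530734 > 0 → root in [2.517500, 2.646250]
Midpoint of [2.517500, 2.646250] = 2.581875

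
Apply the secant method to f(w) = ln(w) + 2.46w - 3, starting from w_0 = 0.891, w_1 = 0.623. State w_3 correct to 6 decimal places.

f(w_0) = -0.923551, f(w_1) = -1.940629
w_2 = 0.623000 - (-1.940629)·(0.623000 - 0.891000)/(-1.940629 - (-0.923551)) = 1.134356; f(w_2) = -0.083420
w_3 = 1.134356 - (-0.083420)·(1.134356 - 0.623000)/(-0.083420 - (-1.940629)) = 1.157324; f(w_3) = -0.006872

1.157324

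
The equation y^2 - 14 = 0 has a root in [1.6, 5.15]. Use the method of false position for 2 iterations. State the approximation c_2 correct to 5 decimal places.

3.66714

False-position update: c = (a·f(b) − b·f(a))/(f(b) − f(a)); replace the endpoint whose sign matches f(c).
f(1.600000) = -11.440000, f(5.150000) = 12.522500
step 1: c = 3.294815, f(c) = -3.144195 < 0 → new bracket [3.294815, 5.150000]
step 2: c = 3.667137, f(c) = -0.552103 < 0 → new bracket [3.667137, 5.150000]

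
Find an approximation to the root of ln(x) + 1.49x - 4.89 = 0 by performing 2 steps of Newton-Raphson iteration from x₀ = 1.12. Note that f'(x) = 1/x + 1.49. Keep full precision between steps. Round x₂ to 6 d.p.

2.630477

x_0 = 1.120000: f = -3.107871, f' = 2.382857 → x_1 = 1.120000 - (-3.107871)/(2.382857) = 2.424263
x_1 = 2.424263: f = -0.392321, f' = 1.902497 → x_2 = 2.424263 - (-0.392321)/(1.902497) = 2.630477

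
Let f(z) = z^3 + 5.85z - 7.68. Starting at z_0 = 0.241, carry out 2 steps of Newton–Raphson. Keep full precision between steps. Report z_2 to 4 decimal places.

1.1030

f'(z) = 3z^2 + 5.85
z_0 = 0.241000: f = -6.256152, f' = 6.024243 → z_1 = 0.241000 - (-6.256152)/(6.024243) = 1.279496
z_1 = 1.279496: f = 1.899728, f' = 10.761330 → z_2 = 1.279496 - (1.899728)/(10.761330) = 1.102963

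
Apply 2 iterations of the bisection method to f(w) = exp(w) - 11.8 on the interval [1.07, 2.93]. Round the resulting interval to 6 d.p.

f(1.070000) = -8.884621, f(2.930000) = 6.927630 (opposite signs)
step 1: m = 2.000000, f(m) = -4.410944 < 0 → root in [2.000000, 2.930000]
step 2: m = 2.465000, f(m) = -0.036518 < 0 → root in [2.465000, 2.930000]

[2.465000, 2.930000]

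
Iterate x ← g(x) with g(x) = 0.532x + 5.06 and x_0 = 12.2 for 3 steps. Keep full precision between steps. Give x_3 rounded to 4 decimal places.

11.0210

x_1 = g(12.200000) = 11.550400
x_2 = g(11.550400) = 11.204813
x_3 = g(11.204813) = 11.020960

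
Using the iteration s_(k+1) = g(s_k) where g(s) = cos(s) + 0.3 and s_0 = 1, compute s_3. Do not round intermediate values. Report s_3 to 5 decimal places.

0.86758

s_1 = g(1.000000) = 0.840302
s_2 = g(0.840302) = 0.967238
s_3 = g(0.967238) = 0.867576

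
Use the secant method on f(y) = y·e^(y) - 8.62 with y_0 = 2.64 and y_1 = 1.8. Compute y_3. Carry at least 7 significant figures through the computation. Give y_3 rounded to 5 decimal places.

f(y_0) = 28.374858, f(y_1) = 2.269365
y_2 = 1.800000 - (2.269365)·(1.800000 - 2.640000)/(2.269365 - (28.374858)) = 1.726978; f(y_2) = 1.091896
y_3 = 1.726978 - (1.091896)·(1.726978 - 1.800000)/(1.091896 - (2.269365)) = 1.659263; f(y_3) = 0.100158

1.65926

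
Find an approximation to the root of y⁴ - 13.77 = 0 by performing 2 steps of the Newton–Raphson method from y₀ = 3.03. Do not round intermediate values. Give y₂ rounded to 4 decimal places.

2.0474

Newton update: y ← y − f(y)/f'(y).
f'(y) = 4y³
y_0 = 3.030000: f = 70.518925, f' = 111.272508 → y_1 = 3.030000 - (70.518925)/(111.272508) = 2.396250
y_1 = 2.396250: f = 19.200739, f' = 55.037222 → y_2 = 2.396250 - (19.200739)/(55.037222) = 2.047382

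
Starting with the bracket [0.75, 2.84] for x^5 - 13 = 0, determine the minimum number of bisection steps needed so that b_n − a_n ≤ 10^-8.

28

Initial width b − a = 2.84 − 0.75 = 2.090000.
After n steps the width is (b−a)/2^n; need (b−a)/2^n ≤ 10^-8.
So n ≥ log₂(2.090000/10^-8) = log₂(209000000.0000) ≈ 27.6389.
Hence n = 28.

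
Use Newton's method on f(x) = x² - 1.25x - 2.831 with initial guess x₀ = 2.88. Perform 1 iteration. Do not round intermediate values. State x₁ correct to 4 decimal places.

Newton update: x ← x − f(x)/f'(x).
f'(x) = 2x - 1.25
x_0 = 2.880000: f = 1.863400, f' = 4.510000 → x_1 = 2.880000 - (1.863400)/(4.510000) = 2.466829

2.4668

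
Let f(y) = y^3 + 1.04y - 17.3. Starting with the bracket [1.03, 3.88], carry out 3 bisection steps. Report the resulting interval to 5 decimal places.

[2.09875, 2.45500]

f(1.030000) = -15.136073, f(3.880000) = 45.146272 (opposite signs)
step 1: m = 2.455000, f(m) = 0.049546 > 0 → root in [1.030000, 2.455000]
step 2: m = 1.742500, f(m) = -10.197036 < 0 → root in [1.742500, 2.455000]
step 3: m = 2.098750, f(m) = -5.872828 < 0 → root in [2.098750, 2.455000]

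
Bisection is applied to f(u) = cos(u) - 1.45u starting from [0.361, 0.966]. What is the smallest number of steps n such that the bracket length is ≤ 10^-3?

10

Initial width b − a = 0.966 − 0.361 = 0.605000.
After n steps the width is (b−a)/2^n; need (b−a)/2^n ≤ 10^-3.
So n ≥ log₂(0.605000/10^-3) = log₂(605.0000) ≈ 9.2408.
Hence n = 10.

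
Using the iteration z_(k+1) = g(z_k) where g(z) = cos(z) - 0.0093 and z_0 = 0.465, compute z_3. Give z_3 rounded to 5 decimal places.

z_1 = g(0.465000) = 0.884522
z_2 = g(0.884522) = 0.624360
z_3 = g(0.624360) = 0.802038

0.80204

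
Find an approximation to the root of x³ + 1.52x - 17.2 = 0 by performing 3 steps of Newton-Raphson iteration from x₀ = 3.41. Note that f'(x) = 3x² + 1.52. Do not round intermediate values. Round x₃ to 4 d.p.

x_0 = 3.410000: f = 27.635021, f' = 36.404300 → x_1 = 3.410000 - (27.635021)/(36.404300) = 2.650886
x_1 = 2.650886: f = 5.457639, f' = 22.601587 → x_2 = 2.650886 - (5.457639)/(22.601587) = 2.409414
x_2 = 2.409414: f = 0.449628, f' = 18.935832 → x_3 = 2.409414 - (0.449628)/(18.935832) = 2.385669

2.3857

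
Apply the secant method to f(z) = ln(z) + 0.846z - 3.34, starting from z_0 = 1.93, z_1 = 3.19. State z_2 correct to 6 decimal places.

f(z_0) = -1.049700, f(z_1) = 0.518761
z_2 = 3.190000 - (0.518761)·(3.190000 - 1.930000)/(0.518761 - (-1.049700)) = 2.773261; f(z_2) = 0.026203

2.773261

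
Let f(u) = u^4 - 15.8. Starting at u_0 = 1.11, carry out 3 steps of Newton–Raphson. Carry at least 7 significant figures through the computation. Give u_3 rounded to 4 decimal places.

2.3180

Newton update: u ← u − f(u)/f'(u).
f'(u) = 4u^3
u_0 = 1.110000: f = -14.281930, f' = 5.470524 → u_1 = 1.110000 - (-14.281930)/(5.470524) = 3.720706
u_1 = 3.720706: f = 175.846723, f' = 206.032646 → u_2 = 3.720706 - (175.846723)/(206.032646) = 2.867216
u_2 = 2.867216: f = 51.783683, f' = 94.284734 → u_3 = 2.867216 - (51.783683)/(94.284734) = 2.317990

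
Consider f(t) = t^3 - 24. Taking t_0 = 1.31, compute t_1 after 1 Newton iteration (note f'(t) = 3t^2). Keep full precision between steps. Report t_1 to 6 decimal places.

5.535066

Newton update: t ← t − f(t)/f'(t).
t_0 = 1.310000: f = -21.751909, f' = 5.148300 → t_1 = 1.310000 - (-21.751909)/(5.148300) = 5.535066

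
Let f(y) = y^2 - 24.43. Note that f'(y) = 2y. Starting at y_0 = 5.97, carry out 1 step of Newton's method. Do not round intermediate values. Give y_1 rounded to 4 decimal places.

Newton update: y ← y − f(y)/f'(y).
y_0 = 5.970000: f = 11.210900, f' = 11.940000 → y_1 = 5.970000 - (11.210900)/(11.940000) = 5.031064

5.0311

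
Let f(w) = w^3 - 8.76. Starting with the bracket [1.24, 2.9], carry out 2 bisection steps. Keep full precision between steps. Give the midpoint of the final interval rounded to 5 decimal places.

1.86250

f(1.240000) = -6.853376, f(2.900000) = 15.629000 (opposite signs)
step 1: m = 2.070000, f(m) = 0.109743 > 0 → root in [1.240000, 2.070000]
step 2: m = 1.655000, f(m) = -4.226914 < 0 → root in [1.655000, 2.070000]
Midpoint of [1.655000, 2.070000] = 1.862500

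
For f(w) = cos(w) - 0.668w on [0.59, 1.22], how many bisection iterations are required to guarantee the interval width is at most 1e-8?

26

Initial width b − a = 1.22 − 0.59 = 0.630000.
After n steps the width is (b−a)/2^n; need (b−a)/2^n ≤ 1e-8.
So n ≥ log₂(0.630000/1e-8) = log₂(63000000.0000) ≈ 25.9088.
Hence n = 26.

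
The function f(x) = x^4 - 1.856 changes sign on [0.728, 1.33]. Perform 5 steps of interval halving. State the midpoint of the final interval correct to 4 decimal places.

1.1701

f(0.728000) = -1.575117, f(1.330000) = 1.273007 (opposite signs)
step 1: m = 1.029000, f(m) = -0.734856 < 0 → root in [1.029000, 1.330000]
step 2: m = 1.179500, f(m) = 0.079494 > 0 → root in [1.029000, 1.179500]
step 3: m = 1.104250, f(m) = -0.369142 < 0 → root in [1.104250, 1.179500]
step 4: m = 1.141875, f(m) = -0.155901 < 0 → root in [1.141875, 1.179500]
step 5: m = 1.160687, f(m) = -0.041064 < 0 → root in [1.160687, 1.179500]
Midpoint of [1.160687, 1.179500] = 1.170094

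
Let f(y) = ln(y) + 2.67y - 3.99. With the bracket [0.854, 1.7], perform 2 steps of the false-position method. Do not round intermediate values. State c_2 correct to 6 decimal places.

f(0.854000) = -1.867644, f(1.700000) = 1.079628
step 1: c = 1.390098, f(c) = 0.050936 > 0 → new bracket [0.854000, 1.390098]
step 2: c = 1.375865, f(c) = 0.002643 > 0 → new bracket [0.854000, 1.375865]

1.375865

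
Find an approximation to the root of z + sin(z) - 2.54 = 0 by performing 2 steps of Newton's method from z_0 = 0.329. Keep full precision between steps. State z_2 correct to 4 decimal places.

Newton update: z ← z − f(z)/f'(z).
f'(z) = 1 + cos(z)
z_0 = 0.329000: f = -1.887903, f' = 1.946366 → z_1 = 0.329000 - (-1.887903)/(1.946366) = 1.298963
z_1 = 1.298963: f = -0.277757, f' = 1.268498 → z_2 = 1.298963 - (-0.277757)/(1.268498) = 1.517928

1.5179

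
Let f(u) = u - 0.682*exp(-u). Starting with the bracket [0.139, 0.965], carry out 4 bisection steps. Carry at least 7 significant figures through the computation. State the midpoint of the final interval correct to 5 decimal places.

f(0.139000) = -0.454496, f(0.965000) = 0.705169 (opposite signs)
step 1: m = 0.552000, f(m) = 0.159306 > 0 → root in [0.139000, 0.552000]
step 2: m = 0.345500, f(m) = -0.137265 < 0 → root in [0.345500, 0.552000]
step 3: m = 0.448750, f(m) = 0.013344 > 0 → root in [0.345500, 0.448750]
step 4: m = 0.397125, f(m) = -0.061349 < 0 → root in [0.397125, 0.448750]
Midpoint of [0.397125, 0.448750] = 0.422938

0.42294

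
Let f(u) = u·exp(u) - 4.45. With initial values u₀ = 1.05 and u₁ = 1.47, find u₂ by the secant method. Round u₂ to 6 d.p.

1.229429

f(u_0) = -1.449466, f(u_1) = 1.943376
u_2 = 1.470000 - (1.943376)·(1.470000 - 1.050000)/(1.943376 - (-1.449466)) = 1.229429; f(u_2) = -0.246239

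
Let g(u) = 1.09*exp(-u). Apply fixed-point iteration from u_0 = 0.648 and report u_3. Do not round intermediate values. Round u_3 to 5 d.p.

u_1 = g(0.648000) = 0.570169
u_2 = g(0.570169) = 0.616319
u_3 = g(0.616319) = 0.588522

0.58852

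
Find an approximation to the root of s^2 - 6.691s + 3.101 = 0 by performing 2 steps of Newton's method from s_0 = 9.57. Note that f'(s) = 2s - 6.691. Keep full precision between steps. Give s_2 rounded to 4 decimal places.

6.3020

Newton update: s ← s − f(s)/f'(s).
s_0 = 9.570000: f = 30.653030, f' = 12.449000 → s_1 = 9.570000 - (30.653030)/(12.449000) = 7.107711
s_1 = 7.107711: f = 6.062865, f' = 7.524423 → s_2 = 7.107711 - (6.062865)/(7.524423) = 6.301953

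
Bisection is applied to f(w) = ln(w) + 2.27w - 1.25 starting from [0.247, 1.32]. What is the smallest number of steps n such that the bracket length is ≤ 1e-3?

Initial width b − a = 1.32 − 0.247 = 1.073000.
After n steps the width is (b−a)/2^n; need (b−a)/2^n ≤ 1e-3.
So n ≥ log₂(1.073000/1e-3) = log₂(1073.0000) ≈ 10.0674.
Hence n = 11.

11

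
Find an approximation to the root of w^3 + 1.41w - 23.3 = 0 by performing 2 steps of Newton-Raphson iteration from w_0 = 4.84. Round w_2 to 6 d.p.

2.853561

Newton update: w ← w − f(w)/f'(w).
f'(w) = 3w^2 + 1.41
w_0 = 4.840000: f = 96.904304, f' = 71.686800 → w_1 = 4.840000 - (96.904304)/(71.686800) = 3.488227
w_1 = 3.488227: f = 24.062184, f' = 37.913176 → w_2 = 3.488227 - (24.062184)/(37.913176) = 2.853561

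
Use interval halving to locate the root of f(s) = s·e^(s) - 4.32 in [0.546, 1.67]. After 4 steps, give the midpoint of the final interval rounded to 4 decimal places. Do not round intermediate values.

f(0.546000) = -3.377422, f(1.670000) = 4.551320 (opposite signs)
step 1: m = 1.108000, f(m) = -0.964648 < 0 → root in [1.108000, 1.670000]
step 2: m = 1.389000, f(m) = 1.251053 > 0 → root in [1.108000, 1.389000]
step 3: m = 1.248500, f(m) = 0.031162 > 0 → root in [1.108000, 1.248500]
step 4: m = 1.178250, f(m) = -0.492238 < 0 → root in [1.178250, 1.248500]
Midpoint of [1.178250, 1.248500] = 1.213375

1.2134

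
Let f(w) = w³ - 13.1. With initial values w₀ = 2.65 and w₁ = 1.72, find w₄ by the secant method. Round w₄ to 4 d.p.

Secant update: w_(k+1) = w_k − f(w_k)·(w_k − w_(k-1))/(f(w_k) − f(w_(k-1))).
f(w_0) = 5.509625, f(w_1) = -8.011552
w_2 = 1.720000 - (-8.011552)·(1.720000 - 2.650000)/(-8.011552 - (5.509625)) = 2.271043; f(w_2) = -1.386794
w_3 = 2.271043 - (-1.386794)·(2.271043 - 1.720000)/(-1.386794 - (-8.011552)) = 2.386395; f(w_3) = 0.490236
w_4 = 2.386395 - (0.490236)·(2.386395 - 2.271043)/(0.490236 - (-1.386794)) = 2.356268; f(w_4) = -0.018008

2.3563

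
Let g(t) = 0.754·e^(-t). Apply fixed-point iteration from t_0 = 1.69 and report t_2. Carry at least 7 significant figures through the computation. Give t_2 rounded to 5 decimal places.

0.65607

t_1 = g(1.690000) = 0.139128
t_2 = g(0.139128) = 0.656068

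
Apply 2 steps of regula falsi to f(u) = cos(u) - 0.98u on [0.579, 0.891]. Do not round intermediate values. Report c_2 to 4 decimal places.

False-position update: c = (a·f(b) − b·f(a))/(f(b) − f(a)); replace the endpoint whose sign matches f(c).
f(0.579000) = 0.269590, f(0.891000) = -0.244545
step 1: c = 0.742599, f(c) = 0.008966 > 0 → new bracket [0.742599, 0.891000]
step 2: c = 0.747848, f(c) = 0.000263 > 0 → new bracket [0.747848, 0.891000]

0.7478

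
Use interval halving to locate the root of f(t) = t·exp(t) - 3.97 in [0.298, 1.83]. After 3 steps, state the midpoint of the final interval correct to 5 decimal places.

f(0.298000) = -3.568546, f(1.830000) = 7.438013 (opposite signs)
step 1: m = 1.064000, f(m) = -0.886592 < 0 → root in [1.064000, 1.830000]
step 2: m = 1.447000, f(m) = 2.180248 > 0 → root in [1.064000, 1.447000]
step 3: m = 1.255500, f(m) = 0.436294 > 0 → root in [1.064000, 1.255500]
Midpoint of [1.064000, 1.255500] = 1.159750

1.15975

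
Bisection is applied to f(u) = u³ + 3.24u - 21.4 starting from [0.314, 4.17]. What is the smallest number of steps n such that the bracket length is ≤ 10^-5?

Initial width b − a = 4.17 − 0.314 = 3.856000.
After n steps the width is (b−a)/2^n; need (b−a)/2^n ≤ 10^-5.
So n ≥ log₂(3.856000/10^-5) = log₂(385600.0000) ≈ 18.5567.
Hence n = 19.

19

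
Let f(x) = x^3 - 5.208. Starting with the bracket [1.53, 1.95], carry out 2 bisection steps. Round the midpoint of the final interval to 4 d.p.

1.6875

f(1.530000) = -1.626423, f(1.950000) = 2.206875 (opposite signs)
step 1: m = 1.740000, f(m) = 0.060024 > 0 → root in [1.530000, 1.740000]
step 2: m = 1.635000, f(m) = -0.837277 < 0 → root in [1.635000, 1.740000]
Midpoint of [1.635000, 1.740000] = 1.687500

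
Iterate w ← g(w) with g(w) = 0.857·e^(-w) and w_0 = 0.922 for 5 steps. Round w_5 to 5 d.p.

0.50050

w_1 = g(0.922000) = 0.340848
w_2 = g(0.340848) = 0.609470
w_3 = g(0.609470) = 0.465899
w_4 = g(0.465899) = 0.537828
w_5 = g(0.537828) = 0.500501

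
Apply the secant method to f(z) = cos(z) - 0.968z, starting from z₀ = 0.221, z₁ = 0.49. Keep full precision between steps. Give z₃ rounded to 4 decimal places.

Secant update: z_(k+1) = z_k − f(z_k)·(z_k − z_(k-1))/(f(z_k) − f(z_(k-1))).
f(z_0) = 0.761751, f(z_1) = 0.408013
z_2 = 0.490000 - (0.408013)·(0.490000 - 0.221000)/(0.408013 - (0.761751)) = 0.800273; f(z_2) = -0.078154
z_3 = 0.800273 - (-0.078154)·(0.800273 - 0.490000)/(-0.078154 - (0.408013)) = 0.750395; f(z_3) = 0.005037

0.7504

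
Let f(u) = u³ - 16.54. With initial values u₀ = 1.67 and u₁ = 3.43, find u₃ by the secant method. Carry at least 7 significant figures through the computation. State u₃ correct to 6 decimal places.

f(u_0) = -11.882537, f(u_1) = 23.813607
u_2 = 3.430000 - (23.813607)·(3.430000 - 1.670000)/(23.813607 - (-11.882537)) = 2.255869; f(u_2) = -5.060006
u_3 = 2.255869 - (-5.060006)·(2.255869 - 3.430000)/(-5.060006 - (23.813607)) = 2.461632; f(u_3) = -1.623422

2.461632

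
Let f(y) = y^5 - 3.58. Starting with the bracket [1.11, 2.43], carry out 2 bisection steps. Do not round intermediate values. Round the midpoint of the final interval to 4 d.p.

f(1.110000) = -1.894942, f(2.430000) = 81.148861 (opposite signs)
step 1: m = 1.770000, f(m) = 13.792660 > 0 → root in [1.110000, 1.770000]
step 2: m = 1.440000, f(m) = 2.611736 > 0 → root in [1.110000, 1.440000]
Midpoint of [1.110000, 1.440000] = 1.275000

1.2750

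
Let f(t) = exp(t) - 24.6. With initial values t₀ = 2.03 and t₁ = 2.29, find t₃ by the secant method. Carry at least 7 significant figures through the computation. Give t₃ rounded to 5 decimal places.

f(t_0) = -16.985914, f(t_1) = -14.725062
t_2 = 2.290000 - (-14.725062)·(2.290000 - 2.030000)/(-14.725062 - (-16.985914)) = 3.983396; f(t_2) = 29.099078
t_3 = 3.983396 - (29.099078)·(3.983396 - 2.290000)/(29.099078 - (-14.725062)) = 2.858987; f(t_3) = -7.156155

2.85899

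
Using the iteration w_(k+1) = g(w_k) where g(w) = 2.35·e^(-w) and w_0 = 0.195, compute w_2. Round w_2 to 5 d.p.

0.33985

w_1 = g(0.195000) = 1.933661
w_2 = g(1.933661) = 0.339852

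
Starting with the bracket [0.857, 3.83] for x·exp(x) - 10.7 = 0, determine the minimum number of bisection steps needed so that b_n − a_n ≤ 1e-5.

19

Initial width b − a = 3.83 − 0.857 = 2.973000.
After n steps the width is (b−a)/2^n; need (b−a)/2^n ≤ 1e-5.
So n ≥ log₂(2.973000/1e-5) = log₂(297300.0000) ≈ 18.1816.
Hence n = 19.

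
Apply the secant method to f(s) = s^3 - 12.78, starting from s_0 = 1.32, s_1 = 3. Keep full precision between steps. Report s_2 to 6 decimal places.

2.032811

f(s_0) = -10.480032, f(s_1) = 14.220000
s_2 = 3.000000 - (14.220000)·(3.000000 - 1.320000)/(14.220000 - (-10.480032)) = 2.032811; f(s_2) = -4.379774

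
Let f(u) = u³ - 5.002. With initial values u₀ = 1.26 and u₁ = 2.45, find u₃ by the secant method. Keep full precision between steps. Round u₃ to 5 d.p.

1.65153

f(u_0) = -3.001624, f(u_1) = 9.704125
u_2 = 2.450000 - (9.704125)·(2.450000 - 1.260000)/(9.704125 - (-3.001624)) = 1.541127; f(u_2) = -1.341710
u_3 = 1.541127 - (-1.341710)·(1.541127 - 2.450000)/(-1.341710 - (9.704125)) = 1.651526; f(u_3) = -0.497402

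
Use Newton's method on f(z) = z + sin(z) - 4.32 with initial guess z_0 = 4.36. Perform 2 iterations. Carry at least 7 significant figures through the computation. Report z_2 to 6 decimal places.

f'(z) = 1 + cos(z)
z_0 = 4.360000: f = -0.898551, f' = 0.654859 → z_1 = 4.360000 - (-0.898551)/(0.654859) = 5.732129
z_1 = 5.732129: f = 0.888541, f' = 1.851972 → z_2 = 5.732129 - (0.888541)/(1.851972) = 5.252348

5.252348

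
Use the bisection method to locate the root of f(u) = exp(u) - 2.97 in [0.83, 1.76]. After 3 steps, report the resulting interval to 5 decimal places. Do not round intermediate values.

f(0.830000) = -0.676681, f(1.760000) = 2.842437 (opposite signs)
step 1: m = 1.295000, f(m) = 0.680996 > 0 → root in [0.830000, 1.295000]
step 2: m = 1.062500, f(m) = -0.076404 < 0 → root in [1.062500, 1.295000]
step 3: m = 1.178750, f(m) = 0.280309 > 0 → root in [1.062500, 1.178750]

[1.06250, 1.17875]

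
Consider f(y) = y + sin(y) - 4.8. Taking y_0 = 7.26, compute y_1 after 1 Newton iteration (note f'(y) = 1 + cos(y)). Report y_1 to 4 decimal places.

5.1514

y_0 = 7.260000: f = 3.288719, f' = 1.559665 → y_1 = 7.260000 - (3.288719)/(1.559665) = 5.151394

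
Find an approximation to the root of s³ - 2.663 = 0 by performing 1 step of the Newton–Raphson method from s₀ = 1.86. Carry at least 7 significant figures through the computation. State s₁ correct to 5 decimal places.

1.49658

f'(s) = 3s²
s_0 = 1.860000: f = 3.771856, f' = 10.378800 → s_1 = 1.860000 - (3.771856)/(10.378800) = 1.496581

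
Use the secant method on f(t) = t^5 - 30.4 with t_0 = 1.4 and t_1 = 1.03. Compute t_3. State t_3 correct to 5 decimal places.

f(t_0) = -25.021760, f(t_1) = -29.240726
t_2 = 1.030000 - (-29.240726)·(1.030000 - 1.400000)/(-29.240726 - (-25.021760)) = 3.594389; f(t_2) = 569.564022
t_3 = 3.594389 - (569.564022)·(3.594389 - 1.030000)/(569.564022 - (-29.240726)) = 1.155224; f(t_3) = -28.342544

1.15522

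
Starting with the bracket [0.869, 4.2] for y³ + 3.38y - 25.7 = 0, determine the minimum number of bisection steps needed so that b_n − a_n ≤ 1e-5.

Initial width b − a = 4.2 − 0.869 = 3.331000.
After n steps the width is (b−a)/2^n; need (b−a)/2^n ≤ 1e-5.
So n ≥ log₂(3.331000/1e-5) = log₂(333100.0000) ≈ 18.3456.
Hence n = 19.

19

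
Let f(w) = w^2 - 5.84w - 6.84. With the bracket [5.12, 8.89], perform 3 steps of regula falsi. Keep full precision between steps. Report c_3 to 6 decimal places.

False-position update: c = (a·f(b) − b·f(a))/(f(b) − f(a)); replace the endpoint whose sign matches f(c).
f(5.120000) = -10.526400, f(8.890000) = 20.274500
step 1: c = 6.408421, f(c) = -3.197319 < 0 → new bracket [6.408421, 8.890000]
step 2: c = 6.746460, f(c) = -0.724601 < 0 → new bracket [6.746460, 8.890000]
step 3: c = 6.820426, f(c) = -0.153077 < 0 → new bracket [6.820426, 8.890000]

6.820426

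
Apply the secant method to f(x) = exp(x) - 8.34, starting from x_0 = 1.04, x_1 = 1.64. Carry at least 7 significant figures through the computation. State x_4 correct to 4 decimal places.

2.1076

Secant update: x_(k+1) = x_k − f(x_k)·(x_k − x_(k-1))/(f(x_k) − f(x_(k-1))).
f(x_0) = -5.510783, f(x_1) = -3.184830
x_2 = 1.640000 - (-3.184830)·(1.640000 - 1.040000)/(-3.184830 - (-5.510783)) = 2.461555; f(x_2) = 3.383029
x_3 = 2.461555 - (3.383029)·(2.461555 - 1.640000)/(3.383029 - (-3.184830)) = 2.038382; f(x_3) = -0.661828
x_4 = 2.038382 - (-0.661828)·(2.038382 - 2.461555)/(-0.661828 - (3.383029)) = 2.107622; f(x_4) = -0.111349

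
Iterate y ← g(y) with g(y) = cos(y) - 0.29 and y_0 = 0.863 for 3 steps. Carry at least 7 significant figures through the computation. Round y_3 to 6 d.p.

y_1 = g(0.863000) = 0.360161
y_2 = g(0.360161) = 0.645840
y_3 = g(0.645840) = 0.508594

0.508594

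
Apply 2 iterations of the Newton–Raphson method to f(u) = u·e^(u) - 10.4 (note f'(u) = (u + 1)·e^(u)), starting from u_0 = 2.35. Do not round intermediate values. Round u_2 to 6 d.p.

u_0 = 2.350000: f = 14.241089, f' = 35.126659 → u_1 = 2.350000 - (14.241089)/(35.126659) = 1.944579
u_1 = 1.944579: f = 3.193943, f' = 20.584631 → u_2 = 1.944579 - (3.193943)/(20.584631) = 1.789417

1.789417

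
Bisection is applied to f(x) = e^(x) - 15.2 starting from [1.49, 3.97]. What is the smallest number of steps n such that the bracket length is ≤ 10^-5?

18

Initial width b − a = 3.97 − 1.49 = 2.480000.
After n steps the width is (b−a)/2^n; need (b−a)/2^n ≤ 10^-5.
So n ≥ log₂(2.480000/10^-5) = log₂(248000.0000) ≈ 17.9200.
Hence n = 18.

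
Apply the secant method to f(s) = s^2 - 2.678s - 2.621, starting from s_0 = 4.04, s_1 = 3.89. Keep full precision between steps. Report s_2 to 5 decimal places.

3.49136

f(s_0) = 2.881480, f(s_1) = 2.093680
s_2 = 3.890000 - (2.093680)·(3.890000 - 4.040000)/(2.093680 - (2.881480)) = 3.491356; f(s_2) = 0.218714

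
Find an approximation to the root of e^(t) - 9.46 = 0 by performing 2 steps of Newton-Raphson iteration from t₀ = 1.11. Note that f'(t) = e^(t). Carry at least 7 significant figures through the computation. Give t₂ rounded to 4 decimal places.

2.6027

Newton update: t ← t − f(t)/f'(t).
t_0 = 1.110000: f = -6.425642, f' = 3.034358 → t_1 = 1.110000 - (-6.425642)/(3.034358) = 3.227628
t_1 = 3.227628: f = 15.759759, f' = 25.219759 → t_2 = 3.227628 - (15.759759)/(25.219759) = 2.602730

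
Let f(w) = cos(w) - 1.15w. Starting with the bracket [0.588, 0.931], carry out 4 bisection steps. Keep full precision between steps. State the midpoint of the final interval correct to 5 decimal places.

f(0.588000) = 0.155852, f(0.931000) = -0.473618 (opposite signs)
step 1: m = 0.759500, f(m) = -0.148245 < 0 → root in [0.588000, 0.759500]
step 2: m = 0.673750, f(m) = 0.006675 > 0 → root in [0.673750, 0.759500]
step 3: m = 0.716625, f(m) = -0.070092 < 0 → root in [0.673750, 0.716625]
step 4: m = 0.695188, f(m) = -0.031532 < 0 → root in [0.673750, 0.695188]
Midpoint of [0.673750, 0.695188] = 0.684469

0.68447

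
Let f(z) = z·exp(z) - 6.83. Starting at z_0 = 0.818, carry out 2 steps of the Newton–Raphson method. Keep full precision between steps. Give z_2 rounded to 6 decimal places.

1.654103

f'(z) = (z + 1)·exp(z)
z_0 = 0.818000: f = -4.976442, f' = 4.119521 → z_1 = 0.818000 - (-4.976442)/(4.119521) = 2.026015
z_1 = 2.026015: f = 8.534892, f' = 22.948694 → z_2 = 2.026015 - (8.534892)/(22.948694) = 1.654103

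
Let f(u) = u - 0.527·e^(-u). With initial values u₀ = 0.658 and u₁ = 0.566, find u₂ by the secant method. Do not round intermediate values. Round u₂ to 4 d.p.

0.3585

f(u_0) = 0.385074, f(u_1) = 0.266774
u_2 = 0.566000 - (0.266774)·(0.566000 - 0.658000)/(0.266774 - (0.385074)) = 0.358535; f(u_2) = -0.009679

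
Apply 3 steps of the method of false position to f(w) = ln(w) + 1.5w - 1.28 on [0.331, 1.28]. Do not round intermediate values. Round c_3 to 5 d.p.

0.91603

False-position update: c = (a·f(b) − b·f(a))/(f(b) − f(a)); replace the endpoint whose sign matches f(c).
f(0.331000) = -1.889137, f(1.280000) = 0.886860
step 1: c = 0.976819, f(c) = 0.161774 > 0 → new bracket [0.331000, 0.976819]
step 2: c = 0.925877, f(c) = 0.031802 > 0 → new bracket [0.331000, 0.925877]
step 3: c = 0.916029, f(c) = 0.006335 > 0 → new bracket [0.331000, 0.916029]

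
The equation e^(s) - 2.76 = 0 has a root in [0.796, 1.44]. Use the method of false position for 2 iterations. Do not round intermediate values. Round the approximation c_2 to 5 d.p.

f(0.796000) = -0.543343, f(1.440000) = 1.460696
step 1: c = 0.970604, f(c) = -0.120462 < 0 → new bracket [0.970604, 1.440000]
step 2: c = 1.006365, f(c) = -0.024360 < 0 → new bracket [1.006365, 1.440000]

1.00637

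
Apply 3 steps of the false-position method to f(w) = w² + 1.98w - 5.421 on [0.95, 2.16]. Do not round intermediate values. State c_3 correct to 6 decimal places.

1.539171

False-position update: c = (a·f(b) − b·f(a))/(f(b) − f(a)); replace the endpoint whose sign matches f(c).
f(0.950000) = -2.637500, f(2.160000) = 3.521400
step 1: c = 1.468173, f(c) = -0.358486 < 0 → new bracket [1.468173, 2.160000]
step 2: c = 1.532095, f(c) = -0.040137 < 0 → new bracket [1.532095, 2.160000]
step 3: c = 1.539171, f(c) = -0.004393 < 0 → new bracket [1.539171, 2.160000]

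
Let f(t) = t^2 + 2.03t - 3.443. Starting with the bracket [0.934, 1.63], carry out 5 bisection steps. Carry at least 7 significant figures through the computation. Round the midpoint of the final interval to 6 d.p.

1.097125

f(0.934000) = -0.674624, f(1.630000) = 2.522800 (opposite signs)
step 1: m = 1.282000, f(m) = 0.802984 > 0 → root in [0.934000, 1.282000]
step 2: m = 1.108000, f(m) = 0.033904 > 0 → root in [0.934000, 1.108000]
step 3: m = 1.021000, f(m) = -0.327929 < 0 → root in [1.021000, 1.108000]
step 4: m = 1.064500, f(m) = -0.148905 < 0 → root in [1.064500, 1.108000]
step 5: m = 1.086250, f(m) = -0.057973 < 0 → root in [1.086250, 1.108000]
Midpoint of [1.086250, 1.108000] = 1.097125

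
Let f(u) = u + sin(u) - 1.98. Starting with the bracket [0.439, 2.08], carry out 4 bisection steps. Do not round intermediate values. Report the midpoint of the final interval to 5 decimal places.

1.10566

f(0.439000) = -1.115965, f(2.080000) = 0.973133 (opposite signs)
step 1: m = 1.259500, f(m) = 0.231437 > 0 → root in [0.439000, 1.259500]
step 2: m = 0.849250, f(m) = -0.379965 < 0 → root in [0.849250, 1.259500]
step 3: m = 1.054375, f(m) = -0.056033 < 0 → root in [1.054375, 1.259500]
step 4: m = 1.156938, f(m) = 0.092513 > 0 → root in [1.054375, 1.156938]
Midpoint of [1.054375, 1.156938] = 1.105656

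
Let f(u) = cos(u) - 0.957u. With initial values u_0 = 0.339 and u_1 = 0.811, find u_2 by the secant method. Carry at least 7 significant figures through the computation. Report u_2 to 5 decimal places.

Secant update: u_(k+1) = u_k − f(u_k)·(u_k − u_(k-1))/(f(u_k) − f(u_(k-1))).
f(u_0) = 0.618665, f(u_1) = -0.087353
u_2 = 0.811000 - (-0.087353)·(0.811000 - 0.339000)/(-0.087353 - (0.618665)) = 0.752601; f(u_2) = 0.009674

0.75260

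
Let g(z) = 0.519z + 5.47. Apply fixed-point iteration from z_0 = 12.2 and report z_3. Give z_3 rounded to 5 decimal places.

11.48787

z_1 = g(12.200000) = 11.801800
z_2 = g(11.801800) = 11.595134
z_3 = g(11.595134) = 11.487875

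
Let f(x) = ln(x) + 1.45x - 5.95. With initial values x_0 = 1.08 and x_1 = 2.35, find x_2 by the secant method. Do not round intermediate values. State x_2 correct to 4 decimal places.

3.1686

f(x_0) = -4.307039, f(x_1) = -1.688085
x_2 = 2.350000 - (-1.688085)·(2.350000 - 1.080000)/(-1.688085 - (-4.307039)) = 3.168597; f(x_2) = -0.202246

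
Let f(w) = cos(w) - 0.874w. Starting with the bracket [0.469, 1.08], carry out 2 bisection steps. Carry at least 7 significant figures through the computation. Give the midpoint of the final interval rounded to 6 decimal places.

0.850875

f(0.469000) = 0.482115, f(1.080000) = -0.472592 (opposite signs)
step 1: m = 0.774500, f(m) = 0.037858 > 0 → root in [0.774500, 1.080000]
step 2: m = 0.927250, f(m) = -0.210380 < 0 → root in [0.774500, 0.927250]
Midpoint of [0.774500, 0.927250] = 0.850875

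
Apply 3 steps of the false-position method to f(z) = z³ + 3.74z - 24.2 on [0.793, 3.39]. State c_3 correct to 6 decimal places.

2.423384

f(0.793000) = -20.735503, f(3.390000) = 27.436819
step 1: c = 1.910864, f(c) = -10.076039 < 0 → new bracket [1.910864, 3.390000]
step 2: c = 2.308163, f(c) = -3.270459 < 0 → new bracket [2.308163, 3.390000]
step 3: c = 2.423384, f(c) = -0.904528 < 0 → new bracket [2.423384, 3.390000]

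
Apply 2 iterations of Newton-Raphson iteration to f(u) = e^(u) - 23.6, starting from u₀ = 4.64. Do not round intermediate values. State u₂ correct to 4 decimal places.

3.3612

Newton update: u ← u − f(u)/f'(u).
f'(u) = e^(u)
u_0 = 4.640000: f = 79.944348, f' = 103.544348 → u_1 = 4.640000 - (79.944348)/(103.544348) = 3.867922
u_1 = 3.867922: f = 24.242849, f' = 47.842849 → u_2 = 3.867922 - (24.242849)/(47.842849) = 3.361203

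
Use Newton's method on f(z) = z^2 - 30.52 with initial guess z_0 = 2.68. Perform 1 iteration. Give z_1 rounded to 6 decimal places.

7.034030

f'(z) = 2z
z_0 = 2.680000: f = -23.337600, f' = 5.360000 → z_1 = 2.680000 - (-23.337600)/(5.360000) = 7.034030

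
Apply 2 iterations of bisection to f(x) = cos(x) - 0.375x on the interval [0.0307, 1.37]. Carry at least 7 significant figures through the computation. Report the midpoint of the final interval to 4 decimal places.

f(0.030700) = 0.988016, f(1.370000) = -0.314300 (opposite signs)
step 1: m = 0.700350, f(m) = 0.501985 > 0 → root in [0.700350, 1.370000]
step 2: m = 1.035175, f(m) = 0.122185 > 0 → root in [1.035175, 1.370000]
Midpoint of [1.035175, 1.370000] = 1.202588

1.2026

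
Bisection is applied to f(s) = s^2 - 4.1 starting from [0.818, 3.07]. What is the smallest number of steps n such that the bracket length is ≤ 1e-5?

18

Initial width b − a = 3.07 − 0.818 = 2.252000.
After n steps the width is (b−a)/2^n; need (b−a)/2^n ≤ 1e-5.
So n ≥ log₂(2.252000/1e-5) = log₂(225200.0000) ≈ 17.7808.
Hence n = 18.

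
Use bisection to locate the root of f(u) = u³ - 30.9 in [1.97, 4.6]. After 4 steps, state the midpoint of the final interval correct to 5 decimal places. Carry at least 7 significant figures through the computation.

3.20281

f(1.970000) = -23.254627, f(4.600000) = 66.436000 (opposite signs)
step 1: m = 3.285000, f(m) = 4.549174 > 0 → root in [1.970000, 3.285000]
step 2: m = 2.627500, f(m) = -12.760380 < 0 → root in [2.627500, 3.285000]
step 3: m = 2.956250, f(m) = -5.064107 < 0 → root in [2.956250, 3.285000]
step 4: m = 3.120625, f(m) = -0.510416 < 0 → root in [3.120625, 3.285000]
Midpoint of [3.120625, 3.285000] = 3.202812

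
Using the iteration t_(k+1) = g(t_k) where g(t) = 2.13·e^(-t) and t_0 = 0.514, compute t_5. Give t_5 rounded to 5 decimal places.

1.10252

t_1 = g(0.514000) = 1.273950
t_2 = g(1.273950) = 0.595813
t_3 = g(0.595813) = 1.173873
t_4 = g(1.173873) = 0.658526
t_5 = g(0.658526) = 1.102517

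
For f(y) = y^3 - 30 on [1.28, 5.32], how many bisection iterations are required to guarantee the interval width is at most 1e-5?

19

Initial width b − a = 5.32 − 1.28 = 4.040000.
After n steps the width is (b−a)/2^n; need (b−a)/2^n ≤ 1e-5.
So n ≥ log₂(4.040000/1e-5) = log₂(404000.0000) ≈ 18.6240.
Hence n = 19.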